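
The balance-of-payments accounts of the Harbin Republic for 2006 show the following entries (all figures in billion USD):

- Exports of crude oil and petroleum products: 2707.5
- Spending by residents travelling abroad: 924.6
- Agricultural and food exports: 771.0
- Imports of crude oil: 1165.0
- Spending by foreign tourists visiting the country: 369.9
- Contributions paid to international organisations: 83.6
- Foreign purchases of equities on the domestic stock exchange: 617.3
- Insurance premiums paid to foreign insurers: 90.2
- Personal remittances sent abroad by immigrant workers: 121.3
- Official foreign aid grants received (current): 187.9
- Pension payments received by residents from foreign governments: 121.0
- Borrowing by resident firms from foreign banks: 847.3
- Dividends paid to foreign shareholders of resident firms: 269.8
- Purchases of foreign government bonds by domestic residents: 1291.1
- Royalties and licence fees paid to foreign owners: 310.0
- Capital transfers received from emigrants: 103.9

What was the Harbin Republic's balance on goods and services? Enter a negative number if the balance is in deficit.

1358.6

Goods: 771.0 - 1165.0 + 2707.5 = 2313.5
Services: 369.9 - 310.0 - 90.2 - 924.6 = -954.9
Trade balance = 2313.5 + (-954.9) = 1358.6
(Excluded from the trade balance — secondary income: contributions paid to international organisations 83.6, personal remittances sent abroad by immigrant workers 121.3, official foreign aid grants received (current) 187.9, pension payments received by residents from foreign governments 121.0; financial account: foreign purchases of equities on the domestic stock exchange 617.3, borrowing by resident firms from foreign banks 847.3, purchases of foreign government bonds by domestic residents 1291.1; primary income: dividends paid to foreign shareholders of resident firms 269.8; capital account: capital transfers received from emigrants 103.9.)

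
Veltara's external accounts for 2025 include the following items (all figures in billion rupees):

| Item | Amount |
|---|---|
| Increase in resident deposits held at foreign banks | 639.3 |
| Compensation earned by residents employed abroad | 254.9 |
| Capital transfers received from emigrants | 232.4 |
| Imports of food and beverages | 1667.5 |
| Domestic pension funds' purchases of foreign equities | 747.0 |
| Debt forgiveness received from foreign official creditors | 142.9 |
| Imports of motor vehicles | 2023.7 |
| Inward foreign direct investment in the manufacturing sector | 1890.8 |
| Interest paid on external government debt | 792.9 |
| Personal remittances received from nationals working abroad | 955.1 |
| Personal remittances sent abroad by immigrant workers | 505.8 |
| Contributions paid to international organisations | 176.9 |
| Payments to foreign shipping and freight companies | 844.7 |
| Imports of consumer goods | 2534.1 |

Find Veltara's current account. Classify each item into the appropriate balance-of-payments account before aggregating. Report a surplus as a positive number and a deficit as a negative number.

Goods: -1667.5 - 2534.1 - 2023.7 = -6225.3
Services: -844.7
Primary income: 254.9 - 792.9 = -538.0
Secondary income: 955.1 - 505.8 - 176.9 = 272.4
Current account = (-6225.3) + (-844.7) + (-538.0) + 272.4 = -7335.6
(Excluded from the current account — financial account: increase in resident deposits held at foreign banks 639.3, domestic pension funds' purchases of foreign equities 747.0, inward foreign direct investment in the manufacturing sector 1890.8; capital account: capital transfers received from emigrants 232.4, debt forgiveness received from foreign official creditors 142.9.)

-7335.6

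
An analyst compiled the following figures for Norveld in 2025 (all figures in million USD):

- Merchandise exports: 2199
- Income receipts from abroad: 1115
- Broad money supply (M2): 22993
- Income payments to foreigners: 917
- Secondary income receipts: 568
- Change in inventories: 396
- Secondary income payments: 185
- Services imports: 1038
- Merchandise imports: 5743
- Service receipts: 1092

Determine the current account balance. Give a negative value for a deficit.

-2909

Goods balance = 2199 - 5743 = -3544
Services balance = 1092 - 1038 = 54
Trade balance (goods + services) = -3544 + 54 = -3490
Net primary income = 1115 - 917 = 198
Net secondary income = 568 - 185 = 383
Current account = -3490 + 198 + 383 = -2909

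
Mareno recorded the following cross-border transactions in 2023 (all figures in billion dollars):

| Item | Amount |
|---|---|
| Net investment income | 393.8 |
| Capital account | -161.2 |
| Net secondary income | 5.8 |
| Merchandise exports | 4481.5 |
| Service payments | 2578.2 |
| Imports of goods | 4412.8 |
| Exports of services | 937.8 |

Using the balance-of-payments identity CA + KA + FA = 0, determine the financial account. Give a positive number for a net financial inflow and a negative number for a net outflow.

Goods balance = 4481.5 - 4412.8 = 68.7
Services balance = 937.8 - 2578.2 = -1640.4
Trade balance (goods + services) = 68.7 + (-1640.4) = -1571.7
Net primary income = 393.8
Net secondary income = 5.8
Current account = -1571.7 + 393.8 + 5.8 = -1172.1
Financial account = -(-1172.1 + (-161.2)) = 1333.3

1333.3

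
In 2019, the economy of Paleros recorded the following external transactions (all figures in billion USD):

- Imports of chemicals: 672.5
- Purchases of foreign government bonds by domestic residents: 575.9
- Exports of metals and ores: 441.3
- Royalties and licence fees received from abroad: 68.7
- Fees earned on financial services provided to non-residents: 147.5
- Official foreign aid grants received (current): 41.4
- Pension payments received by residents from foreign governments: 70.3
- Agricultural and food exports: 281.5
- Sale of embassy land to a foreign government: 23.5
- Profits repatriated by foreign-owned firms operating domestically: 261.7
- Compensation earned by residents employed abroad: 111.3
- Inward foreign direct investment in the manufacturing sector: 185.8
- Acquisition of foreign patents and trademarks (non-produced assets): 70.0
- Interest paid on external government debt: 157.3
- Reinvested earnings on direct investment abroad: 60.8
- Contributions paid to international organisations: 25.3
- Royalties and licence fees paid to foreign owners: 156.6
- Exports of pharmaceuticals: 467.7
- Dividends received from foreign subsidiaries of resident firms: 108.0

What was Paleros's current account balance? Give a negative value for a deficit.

Goods: 281.5 - 672.5 + 467.7 + 441.3 = 518.0
Services: -156.6 + 68.7 + 147.5 = 59.6
Primary income: -261.7 + 60.8 - 157.3 + 111.3 + 108.0 = -138.9
Secondary income: -25.3 + 41.4 + 70.3 = 86.4
Current account = 518.0 + 59.6 + (-138.9) + 86.4 = 525.1
(Excluded from the current account — financial account: purchases of foreign government bonds by domestic residents 575.9, inward foreign direct investment in the manufacturing sector 185.8; capital account: sale of embassy land to a foreign government 23.5, acquisition of foreign patents and trademarks (non-produced assets) 70.0.)

525.1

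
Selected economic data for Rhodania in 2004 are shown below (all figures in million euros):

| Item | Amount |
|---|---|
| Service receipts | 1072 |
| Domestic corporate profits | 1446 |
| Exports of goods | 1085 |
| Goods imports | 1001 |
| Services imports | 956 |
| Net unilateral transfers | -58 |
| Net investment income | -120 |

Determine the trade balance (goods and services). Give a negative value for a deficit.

200

Goods balance = 1085 - 1001 = 84
Services balance = 1072 - 956 = 116
Trade balance (goods + services) = 84 + 116 = 200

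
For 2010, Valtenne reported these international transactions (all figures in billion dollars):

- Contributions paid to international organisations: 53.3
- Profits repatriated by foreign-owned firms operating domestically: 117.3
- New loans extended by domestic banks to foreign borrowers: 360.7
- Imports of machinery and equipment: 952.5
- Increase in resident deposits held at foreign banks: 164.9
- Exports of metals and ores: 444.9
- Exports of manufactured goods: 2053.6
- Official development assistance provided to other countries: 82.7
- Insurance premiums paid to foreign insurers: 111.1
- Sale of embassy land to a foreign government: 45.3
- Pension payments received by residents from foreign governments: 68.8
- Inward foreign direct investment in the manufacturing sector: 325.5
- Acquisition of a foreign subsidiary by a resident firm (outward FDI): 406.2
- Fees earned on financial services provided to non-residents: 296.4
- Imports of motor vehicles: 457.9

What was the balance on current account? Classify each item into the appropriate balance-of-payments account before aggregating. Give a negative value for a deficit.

Goods: 444.9 - 952.5 + 2053.6 - 457.9 = 1088.1
Services: 296.4 - 111.1 = 185.3
Primary income: -117.3
Secondary income: 68.8 - 53.3 - 82.7 = -67.2
Current account = 1088.1 + 185.3 + (-117.3) + (-67.2) = 1088.9
(Excluded from the current account — financial account: new loans extended by domestic banks to foreign borrowers 360.7, increase in resident deposits held at foreign banks 164.9, inward foreign direct investment in the manufacturing sector 325.5, acquisition of a foreign subsidiary by a resident firm (outward FDI) 406.2; capital account: sale of embassy land to a foreign government 45.3.)

1088.9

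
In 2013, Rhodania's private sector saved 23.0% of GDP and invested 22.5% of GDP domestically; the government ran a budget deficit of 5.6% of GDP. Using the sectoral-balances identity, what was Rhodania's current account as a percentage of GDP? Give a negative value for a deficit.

By the sectoral-balances identity, CA = (S_private - I) + (T - G).
Private balance = 23.0 - 22.5 = 0.5
Government balance (T - G) = -5.6
CA = 0.5 + (-5.6) = -5.1

-5.1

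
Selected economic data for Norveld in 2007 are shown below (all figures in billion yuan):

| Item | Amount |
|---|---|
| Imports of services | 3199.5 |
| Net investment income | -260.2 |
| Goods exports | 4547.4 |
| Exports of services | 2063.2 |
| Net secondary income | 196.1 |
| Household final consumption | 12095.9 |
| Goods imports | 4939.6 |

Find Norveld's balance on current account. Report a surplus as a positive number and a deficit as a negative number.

Goods balance = 4547.4 - 4939.6 = -392.2
Services balance = 2063.2 - 3199.5 = -1136.3
Trade balance (goods + services) = -392.2 + (-1136.3) = -1528.5
Net primary income = -260.2
Net secondary income = 196.1
Current account = -1528.5 + (-260.2) + 196.1 = -1592.6

-1592.6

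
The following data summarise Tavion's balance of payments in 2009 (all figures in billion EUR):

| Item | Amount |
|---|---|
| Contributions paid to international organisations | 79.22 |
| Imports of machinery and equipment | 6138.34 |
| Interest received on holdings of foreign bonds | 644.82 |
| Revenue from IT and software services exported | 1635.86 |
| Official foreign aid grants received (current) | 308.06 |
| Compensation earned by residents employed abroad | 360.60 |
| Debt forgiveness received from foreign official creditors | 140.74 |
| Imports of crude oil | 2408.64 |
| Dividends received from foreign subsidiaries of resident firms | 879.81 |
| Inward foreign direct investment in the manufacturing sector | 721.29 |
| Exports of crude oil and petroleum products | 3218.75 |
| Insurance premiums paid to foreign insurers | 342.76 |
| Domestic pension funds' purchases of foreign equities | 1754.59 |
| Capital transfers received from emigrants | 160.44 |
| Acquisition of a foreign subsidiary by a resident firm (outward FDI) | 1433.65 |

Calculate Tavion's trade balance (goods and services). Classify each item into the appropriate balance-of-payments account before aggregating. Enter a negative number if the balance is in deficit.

Goods: -6138.34 - 2408.64 + 3218.75 = -5328.23
Services: 1635.86 - 342.76 = 1293.10
Trade balance = -5328.23 + 1293.10 = -4035.13
(Excluded from the trade balance — secondary income: contributions paid to international organisations 79.22, official foreign aid grants received (current) 308.06; primary income: interest received on holdings of foreign bonds 644.82, compensation earned by residents employed abroad 360.60, dividends received from foreign subsidiaries of resident firms 879.81; capital account: debt forgiveness received from foreign official creditors 140.74, capital transfers received from emigrants 160.44; financial account: inward foreign direct investment in the manufacturing sector 721.29, domestic pension funds' purchases of foreign equities 1754.59, acquisition of a foreign subsidiary by a resident firm (outward FDI) 1433.65.)

-4035.13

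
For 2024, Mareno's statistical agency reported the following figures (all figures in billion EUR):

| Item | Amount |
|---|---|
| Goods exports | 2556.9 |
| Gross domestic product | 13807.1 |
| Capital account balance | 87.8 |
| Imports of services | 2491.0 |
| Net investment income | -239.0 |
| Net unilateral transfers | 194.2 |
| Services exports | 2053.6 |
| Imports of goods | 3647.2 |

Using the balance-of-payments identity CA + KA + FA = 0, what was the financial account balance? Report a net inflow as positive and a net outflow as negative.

Goods balance = 2556.9 - 3647.2 = -1090.3
Services balance = 2053.6 - 2491.0 = -437.4
Trade balance (goods + services) = -1090.3 + (-437.4) = -1527.7
Net primary income = -239.0
Net secondary income = 194.2
Current account = -1527.7 + (-239.0) + 194.2 = -1572.5
Financial account = -(-1572.5 + 87.8) = 1484.7

1484.7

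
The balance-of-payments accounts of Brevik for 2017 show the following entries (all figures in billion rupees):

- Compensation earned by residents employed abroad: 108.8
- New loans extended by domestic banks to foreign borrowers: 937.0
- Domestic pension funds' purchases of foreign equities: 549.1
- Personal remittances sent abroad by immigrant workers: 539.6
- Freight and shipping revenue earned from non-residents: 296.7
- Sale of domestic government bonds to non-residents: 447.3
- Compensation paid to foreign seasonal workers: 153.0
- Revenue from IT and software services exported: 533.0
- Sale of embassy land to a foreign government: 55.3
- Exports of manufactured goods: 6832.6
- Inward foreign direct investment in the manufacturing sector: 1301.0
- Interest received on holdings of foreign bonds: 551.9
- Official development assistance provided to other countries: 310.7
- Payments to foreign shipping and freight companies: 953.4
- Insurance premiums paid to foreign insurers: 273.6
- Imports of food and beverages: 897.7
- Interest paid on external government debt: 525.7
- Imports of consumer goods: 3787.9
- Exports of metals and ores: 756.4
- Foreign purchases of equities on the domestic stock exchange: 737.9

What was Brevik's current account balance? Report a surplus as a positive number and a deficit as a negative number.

1637.8

Goods: 756.4 + 6832.6 - 897.7 - 3787.9 = 2903.4
Services: 296.7 - 273.6 - 953.4 + 533.0 = -397.3
Primary income: -525.7 - 153.0 + 551.9 + 108.8 = -18.0
Secondary income: -539.6 - 310.7 = -850.3
Current account = 2903.4 + (-397.3) + (-18.0) + (-850.3) = 1637.8
(Excluded from the current account — financial account: new loans extended by domestic banks to foreign borrowers 937.0, domestic pension funds' purchases of foreign equities 549.1, sale of domestic government bonds to non-residents 447.3, inward foreign direct investment in the manufacturing sector 1301.0, foreign purchases of equities on the domestic stock exchange 737.9; capital account: sale of embassy land to a foreign government 55.3.)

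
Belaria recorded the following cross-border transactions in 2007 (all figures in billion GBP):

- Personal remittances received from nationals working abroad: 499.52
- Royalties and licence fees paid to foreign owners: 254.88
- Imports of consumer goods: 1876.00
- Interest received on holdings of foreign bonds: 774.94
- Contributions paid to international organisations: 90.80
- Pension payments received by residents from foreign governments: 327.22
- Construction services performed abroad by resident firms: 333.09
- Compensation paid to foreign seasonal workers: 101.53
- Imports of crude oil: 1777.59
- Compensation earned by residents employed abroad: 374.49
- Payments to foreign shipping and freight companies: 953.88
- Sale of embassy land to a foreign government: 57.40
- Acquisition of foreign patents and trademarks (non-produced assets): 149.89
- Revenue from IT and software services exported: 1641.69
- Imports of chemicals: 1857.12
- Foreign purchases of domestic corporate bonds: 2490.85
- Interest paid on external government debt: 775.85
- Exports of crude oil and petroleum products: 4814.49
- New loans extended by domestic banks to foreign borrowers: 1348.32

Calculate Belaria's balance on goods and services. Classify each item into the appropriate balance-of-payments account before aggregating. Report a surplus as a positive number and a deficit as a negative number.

69.80

Goods: 4814.49 - 1857.12 - 1777.59 - 1876.00 = -696.22
Services: -254.88 + 333.09 - 953.88 + 1641.69 = 766.02
Trade balance = -696.22 + 766.02 = 69.80
(Excluded from the trade balance — secondary income: personal remittances received from nationals working abroad 499.52, contributions paid to international organisations 90.80, pension payments received by residents from foreign governments 327.22; primary income: interest received on holdings of foreign bonds 774.94, compensation paid to foreign seasonal workers 101.53, compensation earned by residents employed abroad 374.49, interest paid on external government debt 775.85; capital account: sale of embassy land to a foreign government 57.40, acquisition of foreign patents and trademarks (non-produced assets) 149.89; financial account: foreign purchases of domestic corporate bonds 2490.85, new loans extended by domestic banks to foreign borrowers 1348.32.)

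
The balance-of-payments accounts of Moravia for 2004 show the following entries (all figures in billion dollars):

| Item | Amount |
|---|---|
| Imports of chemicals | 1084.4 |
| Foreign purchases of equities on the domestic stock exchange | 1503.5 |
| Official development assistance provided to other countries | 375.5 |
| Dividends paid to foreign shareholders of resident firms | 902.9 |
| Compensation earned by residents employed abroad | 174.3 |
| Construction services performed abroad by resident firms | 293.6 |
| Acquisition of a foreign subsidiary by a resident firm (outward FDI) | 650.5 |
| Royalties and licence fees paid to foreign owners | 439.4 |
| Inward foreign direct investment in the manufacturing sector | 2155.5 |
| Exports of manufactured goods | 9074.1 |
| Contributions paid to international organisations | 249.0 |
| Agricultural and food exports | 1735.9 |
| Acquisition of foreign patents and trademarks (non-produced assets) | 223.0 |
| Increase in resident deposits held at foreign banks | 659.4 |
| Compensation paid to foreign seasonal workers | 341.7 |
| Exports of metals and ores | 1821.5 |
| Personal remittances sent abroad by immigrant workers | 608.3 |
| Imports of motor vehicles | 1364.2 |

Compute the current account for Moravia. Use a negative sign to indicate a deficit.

Goods: -1364.2 + 1735.9 + 1821.5 - 1084.4 + 9074.1 = 10182.9
Services: 293.6 - 439.4 = -145.8
Primary income: -341.7 - 902.9 + 174.3 = -1070.3
Secondary income: -249.0 - 375.5 - 608.3 = -1232.8
Current account = 10182.9 + (-145.8) + (-1070.3) + (-1232.8) = 7734.0
(Excluded from the current account — financial account: foreign purchases of equities on the domestic stock exchange 1503.5, acquisition of a foreign subsidiary by a resident firm (outward FDI) 650.5, inward foreign direct investment in the manufacturing sector 2155.5, increase in resident deposits held at foreign banks 659.4; capital account: acquisition of foreign patents and trademarks (non-produced assets) 223.0.)

7734.0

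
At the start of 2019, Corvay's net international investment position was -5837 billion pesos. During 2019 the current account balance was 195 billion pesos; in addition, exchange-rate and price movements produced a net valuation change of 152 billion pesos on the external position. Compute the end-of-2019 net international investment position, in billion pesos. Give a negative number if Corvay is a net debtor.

Change in NIIP = current account + net valuation change = 195 + 152 = 347
End-of-year NIIP = -5837 + 347 = -5490

-5490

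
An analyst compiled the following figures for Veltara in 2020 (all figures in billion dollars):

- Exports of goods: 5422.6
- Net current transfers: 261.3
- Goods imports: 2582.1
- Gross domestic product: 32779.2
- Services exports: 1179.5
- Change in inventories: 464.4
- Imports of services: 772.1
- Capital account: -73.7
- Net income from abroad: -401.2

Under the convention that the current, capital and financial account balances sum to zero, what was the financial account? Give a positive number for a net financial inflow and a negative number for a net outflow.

Goods balance = 5422.6 - 2582.1 = 2840.5
Services balance = 1179.5 - 772.1 = 407.4
Trade balance (goods + services) = 2840.5 + 407.4 = 3247.9
Net primary income = -401.2
Net secondary income = 261.3
Current account = 3247.9 + (-401.2) + 261.3 = 3108.0
Financial account = -(3108.0 + (-73.7)) = -3034.3

-3034.3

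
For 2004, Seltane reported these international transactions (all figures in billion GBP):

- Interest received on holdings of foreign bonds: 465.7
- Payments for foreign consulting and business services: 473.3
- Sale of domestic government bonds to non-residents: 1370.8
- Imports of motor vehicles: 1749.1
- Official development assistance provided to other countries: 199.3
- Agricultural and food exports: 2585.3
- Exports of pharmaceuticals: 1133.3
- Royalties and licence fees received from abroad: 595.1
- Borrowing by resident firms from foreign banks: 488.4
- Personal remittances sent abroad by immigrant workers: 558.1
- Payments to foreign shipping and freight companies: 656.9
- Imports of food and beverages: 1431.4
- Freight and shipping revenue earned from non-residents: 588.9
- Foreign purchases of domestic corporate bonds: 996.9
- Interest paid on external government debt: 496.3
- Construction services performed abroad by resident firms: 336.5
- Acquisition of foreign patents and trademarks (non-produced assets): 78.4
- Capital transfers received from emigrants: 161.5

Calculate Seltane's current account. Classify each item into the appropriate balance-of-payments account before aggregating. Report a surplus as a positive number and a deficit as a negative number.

Goods: -1749.1 + 1133.3 - 1431.4 + 2585.3 = 538.1
Services: 336.5 + 588.9 - 656.9 - 473.3 + 595.1 = 390.3
Primary income: -496.3 + 465.7 = -30.6
Secondary income: -558.1 - 199.3 = -757.4
Current account = 538.1 + 390.3 + (-30.6) + (-757.4) = 140.4
(Excluded from the current account — financial account: sale of domestic government bonds to non-residents 1370.8, borrowing by resident firms from foreign banks 488.4, foreign purchases of domestic corporate bonds 996.9; capital account: acquisition of foreign patents and trademarks (non-produced assets) 78.4, capital transfers received from emigrants 161.5.)

140.4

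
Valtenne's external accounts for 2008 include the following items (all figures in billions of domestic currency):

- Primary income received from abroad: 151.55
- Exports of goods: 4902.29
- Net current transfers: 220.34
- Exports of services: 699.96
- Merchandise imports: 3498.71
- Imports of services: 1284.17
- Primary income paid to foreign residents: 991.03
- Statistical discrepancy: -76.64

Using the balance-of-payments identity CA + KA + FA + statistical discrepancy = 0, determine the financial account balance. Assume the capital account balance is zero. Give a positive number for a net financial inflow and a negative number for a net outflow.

-123.59

Goods balance = 4902.29 - 3498.71 = 1403.58
Services balance = 699.96 - 1284.17 = -584.21
Trade balance (goods + services) = 1403.58 + (-584.21) = 819.37
Net primary income = 151.55 - 991.03 = -839.48
Net secondary income = 220.34
Current account = 819.37 + (-839.48) + 220.34 = 200.23
Financial account = -(200.23 + (-76.64)) = -123.59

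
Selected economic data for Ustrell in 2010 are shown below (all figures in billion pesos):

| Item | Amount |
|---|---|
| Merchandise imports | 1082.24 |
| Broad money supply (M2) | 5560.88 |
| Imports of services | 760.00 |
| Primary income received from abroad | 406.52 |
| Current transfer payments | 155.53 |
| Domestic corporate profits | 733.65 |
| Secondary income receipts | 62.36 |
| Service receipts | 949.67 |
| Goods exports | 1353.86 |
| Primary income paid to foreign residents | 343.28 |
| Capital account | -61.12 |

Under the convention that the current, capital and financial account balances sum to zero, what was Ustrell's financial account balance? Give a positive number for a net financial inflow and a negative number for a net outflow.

-370.24

Goods balance = 1353.86 - 1082.24 = 271.62
Services balance = 949.67 - 760.00 = 189.67
Trade balance (goods + services) = 271.62 + 189.67 = 461.29
Net primary income = 406.52 - 343.28 = 63.24
Net secondary income = 62.36 - 155.53 = -93.17
Current account = 461.29 + 63.24 + (-93.17) = 431.36
Financial account = -(431.36 + (-61.12)) = -370.24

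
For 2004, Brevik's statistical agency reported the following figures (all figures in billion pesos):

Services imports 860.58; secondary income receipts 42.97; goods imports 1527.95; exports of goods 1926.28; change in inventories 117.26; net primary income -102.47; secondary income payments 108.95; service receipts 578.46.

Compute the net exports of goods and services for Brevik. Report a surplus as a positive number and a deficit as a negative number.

Goods balance = 1926.28 - 1527.95 = 398.33
Services balance = 578.46 - 860.58 = -282.12
Trade balance (goods + services) = 398.33 + (-282.12) = 116.21

116.21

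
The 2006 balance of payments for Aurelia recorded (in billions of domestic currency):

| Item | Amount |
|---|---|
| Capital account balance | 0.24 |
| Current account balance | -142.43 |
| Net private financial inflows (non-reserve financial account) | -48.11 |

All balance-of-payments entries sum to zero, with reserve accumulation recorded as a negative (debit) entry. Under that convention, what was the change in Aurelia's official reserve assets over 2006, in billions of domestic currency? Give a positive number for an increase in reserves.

-190.30

Official reserve transactions balance = -((-142.43) + 0.24 + (-48.11)) = 190.30
An accumulation of reserves is recorded as a debit (negative entry), so the change in the stock of reserves is the negative of that balance.
Change in official reserves = -(190.30) = -190.30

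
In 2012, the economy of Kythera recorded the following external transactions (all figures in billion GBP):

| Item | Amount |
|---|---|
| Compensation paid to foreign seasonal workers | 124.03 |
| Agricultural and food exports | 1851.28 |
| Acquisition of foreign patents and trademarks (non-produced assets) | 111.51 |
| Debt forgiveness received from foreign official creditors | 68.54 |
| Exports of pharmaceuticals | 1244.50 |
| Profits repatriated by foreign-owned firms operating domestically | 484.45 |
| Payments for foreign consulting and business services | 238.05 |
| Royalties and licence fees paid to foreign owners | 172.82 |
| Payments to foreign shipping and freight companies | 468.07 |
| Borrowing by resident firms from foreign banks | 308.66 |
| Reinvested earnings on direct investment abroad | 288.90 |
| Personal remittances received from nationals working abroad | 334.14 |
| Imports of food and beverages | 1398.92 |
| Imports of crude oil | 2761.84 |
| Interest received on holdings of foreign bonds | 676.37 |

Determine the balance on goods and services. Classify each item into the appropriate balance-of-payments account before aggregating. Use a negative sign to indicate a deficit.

-1943.92

Goods: -2761.84 + 1244.50 + 1851.28 - 1398.92 = -1064.98
Services: -238.05 - 468.07 - 172.82 = -878.94
Trade balance = -1064.98 + (-878.94) = -1943.92
(Excluded from the trade balance — primary income: compensation paid to foreign seasonal workers 124.03, profits repatriated by foreign-owned firms operating domestically 484.45, reinvested earnings on direct investment abroad 288.90, interest received on holdings of foreign bonds 676.37; capital account: acquisition of foreign patents and trademarks (non-produced assets) 111.51, debt forgiveness received from foreign official creditors 68.54; financial account: borrowing by resident firms from foreign banks 308.66; secondary income: personal remittances received from nationals working abroad 334.14.)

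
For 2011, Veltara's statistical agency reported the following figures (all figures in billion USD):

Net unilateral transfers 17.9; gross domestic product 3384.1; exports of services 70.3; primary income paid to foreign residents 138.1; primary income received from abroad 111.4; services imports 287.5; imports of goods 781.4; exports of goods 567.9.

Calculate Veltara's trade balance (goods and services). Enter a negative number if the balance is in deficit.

Goods balance = 567.9 - 781.4 = -213.5
Services balance = 70.3 - 287.5 = -217.2
Trade balance (goods + services) = -213.5 + (-217.2) = -430.7

-430.7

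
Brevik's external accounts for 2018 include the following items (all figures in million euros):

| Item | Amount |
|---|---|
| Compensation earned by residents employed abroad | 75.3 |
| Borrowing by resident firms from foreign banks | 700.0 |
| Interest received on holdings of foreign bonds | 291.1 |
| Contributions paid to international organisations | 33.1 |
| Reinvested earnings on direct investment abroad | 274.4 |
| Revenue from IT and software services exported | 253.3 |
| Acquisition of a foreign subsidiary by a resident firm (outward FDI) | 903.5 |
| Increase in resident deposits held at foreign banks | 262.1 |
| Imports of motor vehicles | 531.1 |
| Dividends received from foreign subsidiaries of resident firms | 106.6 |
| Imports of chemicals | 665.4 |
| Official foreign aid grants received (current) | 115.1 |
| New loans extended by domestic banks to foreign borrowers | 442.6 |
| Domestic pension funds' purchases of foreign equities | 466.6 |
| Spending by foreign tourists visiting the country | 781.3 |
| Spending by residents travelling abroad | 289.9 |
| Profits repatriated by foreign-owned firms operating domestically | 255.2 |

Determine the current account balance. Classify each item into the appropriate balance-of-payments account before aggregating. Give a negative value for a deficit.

Goods: -665.4 - 531.1 = -1196.5
Services: 781.3 - 289.9 + 253.3 = 744.7
Primary income: 75.3 + 291.1 - 255.2 + 106.6 + 274.4 = 492.2
Secondary income: -33.1 + 115.1 = 82.0
Current account = (-1196.5) + 744.7 + 492.2 + 82.0 = 122.4
(Excluded from the current account — financial account: borrowing by resident firms from foreign banks 700.0, acquisition of a foreign subsidiary by a resident firm (outward FDI) 903.5, increase in resident deposits held at foreign banks 262.1, new loans extended by domestic banks to foreign borrowers 442.6, domestic pension funds' purchases of foreign equities 466.6.)

122.4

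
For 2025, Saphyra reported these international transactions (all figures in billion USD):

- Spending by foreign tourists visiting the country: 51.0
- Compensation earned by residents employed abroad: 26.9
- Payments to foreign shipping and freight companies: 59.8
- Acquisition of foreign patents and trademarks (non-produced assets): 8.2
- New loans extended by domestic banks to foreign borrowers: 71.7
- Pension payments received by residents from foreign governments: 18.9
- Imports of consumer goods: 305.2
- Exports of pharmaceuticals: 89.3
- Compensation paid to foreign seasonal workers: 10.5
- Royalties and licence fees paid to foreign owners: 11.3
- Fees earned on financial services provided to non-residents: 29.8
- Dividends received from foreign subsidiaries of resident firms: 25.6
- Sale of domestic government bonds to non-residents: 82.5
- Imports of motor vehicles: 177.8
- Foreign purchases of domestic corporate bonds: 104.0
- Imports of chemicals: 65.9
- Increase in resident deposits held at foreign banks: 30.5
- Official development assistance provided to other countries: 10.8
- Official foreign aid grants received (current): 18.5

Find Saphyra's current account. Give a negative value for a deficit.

Goods: 89.3 - 177.8 - 305.2 - 65.9 = -459.6
Services: -59.8 + 29.8 - 11.3 + 51.0 = 9.7
Primary income: -10.5 + 26.9 + 25.6 = 42.0
Secondary income: 18.9 - 10.8 + 18.5 = 26.6
Current account = (-459.6) + 9.7 + 42.0 + 26.6 = -381.3
(Excluded from the current account — capital account: acquisition of foreign patents and trademarks (non-produced assets) 8.2; financial account: new loans extended by domestic banks to foreign borrowers 71.7, sale of domestic government bonds to non-residents 82.5, foreign purchases of domestic corporate bonds 104.0, increase in resident deposits held at foreign banks 30.5.)

-381.3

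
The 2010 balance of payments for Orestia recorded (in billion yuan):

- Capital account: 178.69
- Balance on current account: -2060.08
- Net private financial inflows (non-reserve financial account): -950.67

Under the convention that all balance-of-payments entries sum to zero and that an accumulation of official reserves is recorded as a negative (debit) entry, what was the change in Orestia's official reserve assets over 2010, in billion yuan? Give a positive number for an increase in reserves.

Official reserve transactions balance = -((-2060.08) + 178.69 + (-950.67)) = 2832.06
An accumulation of reserves is recorded as a debit (negative entry), so the change in the stock of reserves is the negative of that balance.
Change in official reserves = -(2832.06) = -2832.06

-2832.06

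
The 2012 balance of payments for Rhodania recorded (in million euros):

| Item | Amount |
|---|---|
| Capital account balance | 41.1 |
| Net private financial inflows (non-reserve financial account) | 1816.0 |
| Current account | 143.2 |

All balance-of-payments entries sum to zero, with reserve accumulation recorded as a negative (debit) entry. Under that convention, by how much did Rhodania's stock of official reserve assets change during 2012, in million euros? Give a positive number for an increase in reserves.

Official reserve transactions balance = -(143.2 + 41.1 + 1816.0) = -2000.3
An accumulation of reserves is recorded as a debit (negative entry), so the change in the stock of reserves is the negative of that balance.
Change in official reserves = -(-2000.3) = 2000.3

2000.3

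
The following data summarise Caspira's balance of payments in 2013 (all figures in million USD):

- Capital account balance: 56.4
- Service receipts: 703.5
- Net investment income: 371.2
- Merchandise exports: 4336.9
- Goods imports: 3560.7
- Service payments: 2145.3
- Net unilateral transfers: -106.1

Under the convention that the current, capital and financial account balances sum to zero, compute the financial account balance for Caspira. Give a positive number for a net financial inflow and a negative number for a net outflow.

344.1

Goods balance = 4336.9 - 3560.7 = 776.2
Services balance = 703.5 - 2145.3 = -1441.8
Trade balance (goods + services) = 776.2 + (-1441.8) = -665.6
Net primary income = 371.2
Net secondary income = -106.1
Current account = -665.6 + 371.2 + (-106.1) = -400.5
Financial account = -(-400.5 + 56.4) = 344.1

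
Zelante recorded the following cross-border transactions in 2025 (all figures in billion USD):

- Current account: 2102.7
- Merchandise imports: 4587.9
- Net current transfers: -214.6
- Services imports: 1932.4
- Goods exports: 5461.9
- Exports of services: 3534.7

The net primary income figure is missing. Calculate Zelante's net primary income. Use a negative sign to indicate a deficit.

Current account = goods balance + services balance + net primary income + net secondary income
Sum of the known components = 2261.7
Net primary income = CA - (known components) = 2102.7 - 2261.7 = -159.0

-159.0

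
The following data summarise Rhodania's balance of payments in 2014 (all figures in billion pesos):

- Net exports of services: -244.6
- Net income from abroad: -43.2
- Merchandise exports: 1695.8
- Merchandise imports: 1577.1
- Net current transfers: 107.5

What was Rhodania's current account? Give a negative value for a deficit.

-61.6

Goods balance = 1695.8 - 1577.1 = 118.7
Services balance = -244.6
Trade balance (goods + services) = 118.7 + (-244.6) = -125.9
Net primary income = -43.2
Net secondary income = 107.5
Current account = -125.9 + (-43.2) + 107.5 = -61.6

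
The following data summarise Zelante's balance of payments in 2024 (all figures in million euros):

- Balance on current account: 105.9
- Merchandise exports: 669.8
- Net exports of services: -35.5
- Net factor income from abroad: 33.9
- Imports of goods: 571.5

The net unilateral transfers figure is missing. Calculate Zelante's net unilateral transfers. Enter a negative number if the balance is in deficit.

Current account = goods balance + services balance + net primary income + net secondary income
Sum of the known components = 96.7
Net unilateral transfers = CA - (known components) = 105.9 - 96.7 = 9.2

9.2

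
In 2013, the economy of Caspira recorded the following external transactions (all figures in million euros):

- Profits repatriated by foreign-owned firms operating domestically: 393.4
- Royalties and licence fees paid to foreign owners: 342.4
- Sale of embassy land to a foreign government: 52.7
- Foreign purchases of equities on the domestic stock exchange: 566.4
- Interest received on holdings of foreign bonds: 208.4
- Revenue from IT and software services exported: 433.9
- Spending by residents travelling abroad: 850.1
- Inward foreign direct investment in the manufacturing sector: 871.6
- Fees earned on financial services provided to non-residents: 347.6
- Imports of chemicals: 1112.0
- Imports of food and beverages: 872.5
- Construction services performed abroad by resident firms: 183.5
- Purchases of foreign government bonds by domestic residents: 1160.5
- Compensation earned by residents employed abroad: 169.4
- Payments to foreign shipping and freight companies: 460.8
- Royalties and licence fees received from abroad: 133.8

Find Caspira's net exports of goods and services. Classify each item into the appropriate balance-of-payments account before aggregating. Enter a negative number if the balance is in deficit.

-2539.0

Goods: -872.5 - 1112.0 = -1984.5
Services: -850.1 + 183.5 + 433.9 + 133.8 - 460.8 + 347.6 - 342.4 = -554.5
Trade balance = -1984.5 + (-554.5) = -2539.0
(Excluded from the trade balance — primary income: profits repatriated by foreign-owned firms operating domestically 393.4, interest received on holdings of foreign bonds 208.4, compensation earned by residents employed abroad 169.4; capital account: sale of embassy land to a foreign government 52.7; financial account: foreign purchases of equities on the domestic stock exchange 566.4, inward foreign direct investment in the manufacturing sector 871.6, purchases of foreign government bonds by domestic residents 1160.5.)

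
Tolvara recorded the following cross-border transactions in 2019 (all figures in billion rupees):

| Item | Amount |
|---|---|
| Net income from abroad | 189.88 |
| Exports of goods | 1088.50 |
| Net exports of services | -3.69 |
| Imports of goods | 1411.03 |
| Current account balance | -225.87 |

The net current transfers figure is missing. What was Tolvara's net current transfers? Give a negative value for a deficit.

-89.53

Current account = goods balance + services balance + net primary income + net secondary income
Sum of the known components = -136.34
Net current transfers = CA - (known components) = -225.87 - (-136.34) = -89.53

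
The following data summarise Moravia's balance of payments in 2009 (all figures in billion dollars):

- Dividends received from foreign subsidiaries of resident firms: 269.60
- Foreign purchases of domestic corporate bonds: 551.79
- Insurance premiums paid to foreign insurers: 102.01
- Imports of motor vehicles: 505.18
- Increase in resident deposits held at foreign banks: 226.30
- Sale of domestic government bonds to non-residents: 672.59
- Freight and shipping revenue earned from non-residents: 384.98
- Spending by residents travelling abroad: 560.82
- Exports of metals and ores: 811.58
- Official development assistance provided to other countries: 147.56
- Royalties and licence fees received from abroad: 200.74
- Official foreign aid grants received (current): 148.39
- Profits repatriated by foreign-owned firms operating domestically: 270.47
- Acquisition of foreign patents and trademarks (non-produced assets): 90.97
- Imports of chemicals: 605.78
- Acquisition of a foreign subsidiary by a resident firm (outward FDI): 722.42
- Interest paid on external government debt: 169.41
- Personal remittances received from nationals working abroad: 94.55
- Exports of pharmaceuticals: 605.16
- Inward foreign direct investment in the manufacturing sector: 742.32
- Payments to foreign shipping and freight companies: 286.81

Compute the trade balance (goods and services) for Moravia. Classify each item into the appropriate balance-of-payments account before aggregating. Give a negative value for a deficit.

Goods: -505.18 + 811.58 + 605.16 - 605.78 = 305.78
Services: -102.01 + 384.98 - 560.82 - 286.81 + 200.74 = -363.92
Trade balance = 305.78 + (-363.92) = -58.14
(Excluded from the trade balance — primary income: dividends received from foreign subsidiaries of resident firms 269.60, profits repatriated by foreign-owned firms operating domestically 270.47, interest paid on external government debt 169.41; financial account: foreign purchases of domestic corporate bonds 551.79, increase in resident deposits held at foreign banks 226.30, sale of domestic government bonds to non-residents 672.59, acquisition of a foreign subsidiary by a resident firm (outward FDI) 722.42, inward foreign direct investment in the manufacturing sector 742.32; secondary income: official development assistance provided to other countries 147.56, official foreign aid grants received (current) 148.39, personal remittances received from nationals working abroad 94.55; capital account: acquisition of foreign patents and trademarks (non-produced assets) 90.97.)

-58.14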